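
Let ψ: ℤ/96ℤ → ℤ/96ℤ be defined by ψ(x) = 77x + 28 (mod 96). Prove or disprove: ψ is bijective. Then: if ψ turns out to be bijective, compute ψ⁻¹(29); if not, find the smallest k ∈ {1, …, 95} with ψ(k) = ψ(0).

5

If ψ(u) = ψ(v), then 77u ≡ 77v (mod 96). Because gcd(77, 96) = 1, we may cancel 77 to get u ≡ v (mod 96).
We now compute 77⁻¹ mod 96 explicitly. Euclid's algorithm: 96 = 1·77 + 19, 77 = 4·19 + 1; back-substituting gives 1 = 5·77 − 4·96, so 77⁻¹ ≡ 5 (mod 96).
For any y ∈ ℤ/96ℤ, x = 5(y − 28) mod 96 satisfies ψ(x) = 77·5(y − 28) + 28 ≡ y (since 77·5 ≡ 1 mod 96). So every y has a preimage.
Therefore ψ is bijective.
Since ψ is bijective, we compute ψ⁻¹(29): solve 77x + 28 ≡ 29 (mod 96), i.e. 77x ≡ 1 (mod 96).
Multiplying by 77⁻¹ = 5 gives x ≡ 5·1 = 5 ≡ 5 (mod 96).
Check: ψ(5) = 77·5 + 28 = 413 = 4·96 + 29 ≡ 29 (mod 96).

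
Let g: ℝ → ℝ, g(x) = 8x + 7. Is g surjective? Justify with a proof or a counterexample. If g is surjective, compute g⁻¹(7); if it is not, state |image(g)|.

0

By definition, surjectivity means every element of the codomain has a preimage under g.
For any y ∈ ℝ, x = (y − 7)/8 satisfies g(x) = y.
Hence g is surjective.
Since g is surjective, we compute g⁻¹(7) = (7 − 7)/8 = 0.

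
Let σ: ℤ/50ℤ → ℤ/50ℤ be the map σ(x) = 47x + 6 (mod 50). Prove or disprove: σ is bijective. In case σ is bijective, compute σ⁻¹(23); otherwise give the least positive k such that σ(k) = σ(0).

11

If σ(u) = σ(v), then 47u ≡ 47v (mod 50). Because gcd(47, 50) = 1, we may cancel 47 to get u ≡ v (mod 50).
We now compute 47⁻¹ mod 50 explicitly. Euclid's algorithm: 50 = 1·47 + 3, 47 = 15·3 + 2, 3 = 1·2 + 1; back-substituting gives 1 = 33·47 − 31·50, so 47⁻¹ ≡ 33 (mod 50).
For any y ∈ ℤ/50ℤ, x = 33(y − 6) mod 50 satisfies σ(x) = 47·33(y − 6) + 6 ≡ y (since 47·33 ≡ 1 mod 50). So every y has a preimage.
Thus σ is bijective.
Since σ is bijective, we compute σ⁻¹(23): solve 47x + 6 ≡ 23 (mod 50), i.e. 47x ≡ 17 (mod 50).
Multiplying by 47⁻¹ = 33 gives x ≡ 33·17 = 561 = 11·50 + 11 ≡ 11 (mod 50).
Check: σ(11) = 47·11 + 6 = 523 = 10·50 + 23 ≡ 23 (mod 50).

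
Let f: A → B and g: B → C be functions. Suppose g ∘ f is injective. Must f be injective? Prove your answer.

injective

Suppose f(u) = f(v). Applying g: (g ∘ f)(u) = (g ∘ f)(v). Since g ∘ f is injective, u = v. Hence f is injective.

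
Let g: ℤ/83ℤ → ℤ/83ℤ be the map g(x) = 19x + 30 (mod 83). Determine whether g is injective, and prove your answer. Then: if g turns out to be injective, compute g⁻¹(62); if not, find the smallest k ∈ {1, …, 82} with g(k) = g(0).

If g(u) = g(v), then 19u ≡ 19v (mod 83). Because gcd(19, 83) = 1, we may cancel 19 to get u ≡ v (mod 83).
Therefore g is injective.
We now compute 19⁻¹ mod 83 explicitly. Euclid's algorithm: 83 = 4·19 + 7, 19 = 2·7 + 5, 7 = 1·5 + 2, 5 = 2·2 + 1; back-substituting gives 1 = 35·19 − 8·83, so 19⁻¹ ≡ 35 (mod 83).
Since g is injective, we compute g⁻¹(62): solve 19x + 30 ≡ 62 (mod 83), i.e. 19x ≡ 32 (mod 83).
Multiplying by 19⁻¹ = 35 gives x ≡ 35·32 = 1120 = 13·83 + 41 ≡ 41 (mod 83).
Check: g(41) = 19·41 + 30 = 809 = 9·83 + 62 ≡ 62 (mod 83).

41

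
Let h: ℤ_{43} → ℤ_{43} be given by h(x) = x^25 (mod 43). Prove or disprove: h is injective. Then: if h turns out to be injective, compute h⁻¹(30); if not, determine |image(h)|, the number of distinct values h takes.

Since 43 is prime, the nonzero elements of ℤ_{43} form a cyclic group of order 42.
As gcd(25, 42) = 1, raising to the 25th power is a bijection on this group: if x_1^25 ≡ x_2^25 then (x_1x_2^{−1})^25 = 1, and the only element of order dividing gcd(25, 42) = 1 is 1, so x_1 = x_2.
With h(0) = 0 this makes h injective on all of ℤ_{43}, hence bijective (finite equal-size domain and codomain). In particular h is injective.
Since h is injective, we find the preimage of 30. The inverse of x ↦ x^25 on (ℤ_{43})^× is x ↦ x^37, because 25·37 = 925 = 22·42 + 1 ≡ 1 (mod 42) and x^{42} = 1 for x ≠ 0 (Fermat). So h⁻¹(30) = 30^37 mod 43.
Repeated squaring mod 43: 30^1 ≡ 30, 30^2 ≡ 30² = 900 ≡ 40, 30^4 ≡ 40² = 1600 ≡ 9, 30^8 ≡ 9² = 81 ≡ 38, 30^16 ≡ 38² = 1444 ≡ 25, 30^32 ≡ 25² = 625 ≡ 23. Since 37 = 32 + 4 + 1, 30^37 ≡ 23·9·30: 23·9 = 207 ≡ 35, then 35·30 = 1050 ≡ 18. So 30^37 ≡ 18 (mod 43).
Hence h⁻¹(30) = 18.

18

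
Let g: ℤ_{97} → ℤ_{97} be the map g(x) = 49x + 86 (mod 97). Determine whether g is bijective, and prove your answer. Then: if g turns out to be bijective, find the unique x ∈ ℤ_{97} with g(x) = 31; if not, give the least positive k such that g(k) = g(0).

84

Recall: g is injective if g(s) = g(t) implies s = t.
If g(s) = g(t), then 49s ≡ 49t (mod 97). Because gcd(49, 97) = 1, we may cancel 49 to get s ≡ t (mod 97).
We now compute 49⁻¹ mod 97 explicitly. Euclid's algorithm: 97 = 1·49 + 48, 49 = 1·48 + 1; back-substituting gives 1 = 2·49 − 1·97, so 49⁻¹ ≡ 2 (mod 97).
For any y ∈ ℤ_{97}, x = 2(y − 86) mod 97 satisfies g(x) = 49·2(y − 86) + 86 ≡ y (since 49·2 ≡ 1 mod 97). So every y has a preimage.
So g is bijective.
Since g is bijective, we compute g⁻¹(31): solve 49x + 86 ≡ 31 (mod 97), i.e. 49x ≡ 42 (mod 97).
Multiplying by 49⁻¹ = 2 gives x ≡ 2·42 = 84 ≡ 84 (mod 97).
Check: g(84) = 49·84 + 86 = 4202 = 43·97 + 31 ≡ 31 (mod 97).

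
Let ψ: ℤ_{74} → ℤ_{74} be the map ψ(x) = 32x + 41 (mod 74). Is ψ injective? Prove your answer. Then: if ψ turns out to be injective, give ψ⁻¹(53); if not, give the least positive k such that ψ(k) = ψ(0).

37

We have gcd(32, 74) = 2 > 1. Taking x_1 = 0 and x_2 = 37: ψ(0) = 41 and ψ(37) = 32·37 + 41 = 1225 ≡ 41 (mod 74).
So ψ(0) = ψ(37) while 0 ≠ 37, therefore ψ is not injective.
Since ψ is not injective, we find the least positive k with ψ(k) = ψ(0): this means 32k ≡ 0 (mod 74), i.e. 74 ∣ 32k. Since gcd(32, 74) = 2, dividing through by 2 this holds exactly when 37 ∣ 16k, and as gcd(16, 37) = 1, exactly when 37 ∣ k.
The smallest positive such k is 37.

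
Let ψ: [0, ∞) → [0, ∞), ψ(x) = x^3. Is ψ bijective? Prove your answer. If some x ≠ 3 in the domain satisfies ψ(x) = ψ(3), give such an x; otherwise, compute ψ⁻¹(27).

On [0, ∞), x ↦ x^3 is strictly increasing (injective) and for any y ∈ [0, ∞) the 3rd root y^{1/3} lies in [0, ∞) (surjective). So ψ is bijective.
Since x ↦ x^3 is strictly increasing on [0, ∞), it is injective there, so no x ≠ 3 in the domain has ψ(x) = ψ(3). We therefore compute ψ⁻¹(27) = 27^{1/3} = 3 (indeed 3^3 = 27).

3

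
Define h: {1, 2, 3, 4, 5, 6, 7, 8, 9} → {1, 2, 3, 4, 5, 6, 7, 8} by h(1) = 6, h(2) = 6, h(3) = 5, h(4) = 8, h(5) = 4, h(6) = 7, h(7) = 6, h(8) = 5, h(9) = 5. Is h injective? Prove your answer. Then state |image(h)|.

h(1) = 6 = h(2) with 1 ≠ 2, so h is not injective.
The image of h is {4, 5, 6, 7, 8}, which has 5 elements.

5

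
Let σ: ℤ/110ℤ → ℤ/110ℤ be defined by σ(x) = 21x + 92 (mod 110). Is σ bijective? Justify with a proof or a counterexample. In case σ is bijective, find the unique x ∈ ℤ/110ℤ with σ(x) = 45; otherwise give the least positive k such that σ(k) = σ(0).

3

By definition, σ is injective if σ(u) = σ(v) implies u = v.
If σ(u) = σ(v), then 21u ≡ 21v (mod 110). Because gcd(21, 110) = 1, we may cancel 21 to get u ≡ v (mod 110).
We now compute 21⁻¹ mod 110 explicitly. Euclid's algorithm: 110 = 5·21 + 5, 21 = 4·5 + 1; back-substituting gives 1 = 21·21 − 4·110, so 21⁻¹ ≡ 21 (mod 110).
Then y ↦ 21(y − 92) is a two-sided inverse to σ, so every y ∈ ℤ/110ℤ has a preimage.
Hence σ is bijective.
Since σ is bijective, we find σ⁻¹(45): we need 21x ≡ 45 − 92 ≡ 63 (mod 110). Using 21⁻¹ = 21: x ≡ 21·63 = 1323 = 12·110 + 3, so x = 3.
Check: σ(3) = 21·3 + 92 = 155 = 1·110 + 45 ≡ 45 (mod 110).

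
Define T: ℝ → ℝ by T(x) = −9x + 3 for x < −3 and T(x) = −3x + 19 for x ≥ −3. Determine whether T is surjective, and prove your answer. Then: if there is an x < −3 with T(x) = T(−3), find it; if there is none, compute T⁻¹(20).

-1/3

Both pieces are strictly decreasing (slopes −9 and −3), so each is injective on its own interval.
The left piece maps (−∞, −3) onto (30, ∞); the right piece maps [−3, ∞) onto (−∞, 28].
The union (30, ∞) ∪ (−∞, 28] omits the interval between 30 and 28; in particular 30 has no preimage. So T is not surjective.
Because the two images are disjoint, no x < −3 has T(x) = T(−3), so we compute T⁻¹(20): 20 lies in (−∞, 28], so solve −3x + 19 = 20: x = (20 − 19)/(−3) = −1/3.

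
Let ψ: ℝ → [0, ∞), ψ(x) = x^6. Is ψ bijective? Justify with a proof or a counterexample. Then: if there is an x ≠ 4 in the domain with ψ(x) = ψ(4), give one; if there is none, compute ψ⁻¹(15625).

-4

ψ(4) = 4096 = (−4)^6 = ψ(−4) (since 6 is even), with 4 ≠ −4. So ψ is not injective, hence not bijective.
For the follow-up, such an x exists: taking x = −4 ∈ ℝ gives ψ(−4) = 4096 = ψ(4) with −4 ≠ 4.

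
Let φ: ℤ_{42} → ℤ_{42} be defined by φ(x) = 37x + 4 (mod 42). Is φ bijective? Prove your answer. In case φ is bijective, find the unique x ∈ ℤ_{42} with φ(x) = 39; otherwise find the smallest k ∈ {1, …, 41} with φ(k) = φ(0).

35

Suppose φ(x_1) = φ(x_2) in ℤ_{42}. Then 37x_1 + 4 ≡ 37x_2 + 4 (mod 42), so 37(x_1 − x_2) ≡ 0 (mod 42).
Since gcd(37, 42) = 1, 37 is invertible modulo 42, therefore x_1 − x_2 ≡ 0 (mod 42), i.e. x_1 = x_2.
We now compute 37⁻¹ mod 42 explicitly. Euclid's algorithm: 42 = 1·37 + 5, 37 = 7·5 + 2, 5 = 2·2 + 1; back-substituting gives 1 = 25·37 − 22·42, so 37⁻¹ ≡ 25 (mod 42).
Then y ↦ 25(y − 4) is a two-sided inverse to φ, so every y ∈ ℤ_{42} has a preimage.
Hence φ is bijective.
Since φ is bijective, we compute φ⁻¹(39): solve 37x + 4 ≡ 39 (mod 42), i.e. 37x ≡ 35 (mod 42).
Multiplying by 37⁻¹ = 25 gives x ≡ 25·35 = 875 = 20·42 + 35 ≡ 35 (mod 42).
Check: φ(35) = 37·35 + 4 = 1299 = 30·42 + 39 ≡ 39 (mod 42).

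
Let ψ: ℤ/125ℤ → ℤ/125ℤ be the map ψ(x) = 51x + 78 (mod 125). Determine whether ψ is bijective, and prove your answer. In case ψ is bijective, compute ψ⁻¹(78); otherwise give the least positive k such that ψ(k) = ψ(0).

0

Suppose ψ(a) = ψ(b) in ℤ/125ℤ. Then 51a + 78 ≡ 51b + 78 (mod 125), hence 51(a − b) ≡ 0 (mod 125).
Since gcd(51, 125) = 1, 51 is invertible modulo 125, so a − b ≡ 0 (mod 125), i.e. a = b.
We now compute 51⁻¹ mod 125 explicitly. Euclid's algorithm: 125 = 2·51 + 23, 51 = 2·23 + 5, 23 = 4·5 + 3, 5 = 1·3 + 2, 3 = 1·2 + 1; back-substituting gives 1 = 76·51 − 31·125, so 51⁻¹ ≡ 76 (mod 125).
For any y ∈ ℤ/125ℤ, x = 76(y − 78) mod 125 satisfies ψ(x) = 51·76(y − 78) + 78 ≡ y (since 51·76 ≡ 1 mod 125). So every y has a preimage.
Hence ψ is bijective.
Since ψ is bijective, we find ψ⁻¹(78): we need 51x ≡ 78 − 78 ≡ 0 (mod 125). Using 51⁻¹ = 76: x ≡ 76·0 = 0, so x = 0.
Check: ψ(0) = 51·0 + 78 = 78 ≡ 78 (mod 125).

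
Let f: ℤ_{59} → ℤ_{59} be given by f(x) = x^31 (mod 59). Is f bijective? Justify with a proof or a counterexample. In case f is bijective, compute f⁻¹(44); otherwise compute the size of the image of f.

Since 59 is prime, the nonzero elements of ℤ_{59} form a cyclic group of order 58.
As gcd(31, 58) = 1, raising to the 31st power is a bijection on this group: if a^31 ≡ b^31 then (ab^{−1})^31 = 1, and the only element of order dividing gcd(31, 58) = 1 is 1, so a = b.
With f(0) = 0 this makes f injective on all of ℤ_{59}, hence bijective (finite equal-size domain and codomain). In particular f is bijective.
Since f is bijective, we find the preimage of 44. The inverse of x ↦ x^31 on (ℤ_{59})^× is x ↦ x^15, because 31·15 = 465 = 8·58 + 1 ≡ 1 (mod 58) and x^{58} = 1 for x ≠ 0 (Fermat). So f⁻¹(44) = 44^15 mod 59.
Repeated squaring mod 59: 44^1 ≡ 44, 44^2 ≡ 44² = 1936 ≡ 48, 44^4 ≡ 48² = 2304 ≡ 3, 44^8 ≡ 3² = 9. Since 15 = 8 + 4 + 2 + 1, 44^15 ≡ 9·3·48·44: 9·3 = 27, then 27·48 = 1296 ≡ 57, then 57·44 = 2508 ≡ 30. So 44^15 ≡ 30 (mod 59).
Hence f⁻¹(44) = 30.

30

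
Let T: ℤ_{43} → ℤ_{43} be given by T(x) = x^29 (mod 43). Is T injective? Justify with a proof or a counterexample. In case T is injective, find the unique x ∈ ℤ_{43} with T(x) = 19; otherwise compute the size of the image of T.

28

Since 43 is prime, the nonzero elements of ℤ_{43} form a cyclic group of order 42.
As gcd(29, 42) = 1, raising to the 29th power is a bijection on this group: if s^29 ≡ t^29 then (st^{−1})^29 = 1, and the only element of order dividing gcd(29, 42) = 1 is 1, so s = t.
With T(0) = 0 this makes T injective on all of ℤ_{43}, hence bijective (finite equal-size domain and codomain). In particular T is injective.
Since T is injective, we find the preimage of 19. The inverse of x ↦ x^29 on (ℤ_{43})^× is x ↦ x^29, because 29·29 = 841 = 20·42 + 1 ≡ 1 (mod 42) and x^{42} = 1 for x ≠ 0 (Fermat). So T⁻¹(19) = 19^29 mod 43.
Repeated squaring mod 43: 19^1 ≡ 19, 19^2 ≡ 19² = 361 ≡ 17, 19^4 ≡ 17² = 289 ≡ 31, 19^8 ≡ 31² = 961 ≡ 15, 19^16 ≡ 15² = 225 ≡ 10. Since 29 = 16 + 8 + 4 + 1, 19^29 ≡ 10·15·31·19: 10·15 = 150 ≡ 21, then 21·31 = 651 ≡ 6, then 6·19 = 114 ≡ 28. So 19^29 ≡ 28 (mod 43).
Hence T⁻¹(19) = 28.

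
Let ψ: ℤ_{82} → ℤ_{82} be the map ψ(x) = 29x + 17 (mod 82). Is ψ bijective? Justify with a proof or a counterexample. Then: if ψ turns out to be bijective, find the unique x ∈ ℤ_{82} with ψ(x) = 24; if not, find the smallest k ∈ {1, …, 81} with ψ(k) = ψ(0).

37

If ψ(x_1) = ψ(x_2), then 29x_1 ≡ 29x_2 (mod 82). Because gcd(29, 82) = 1, we may cancel 29 to get x_1 ≡ x_2 (mod 82).
We now compute 29⁻¹ mod 82 explicitly. Euclid's algorithm: 82 = 2·29 + 24, 29 = 1·24 + 5, 24 = 4·5 + 4, 5 = 1·4 + 1; back-substituting gives 1 = 17·29 − 6·82, so 29⁻¹ ≡ 17 (mod 82).
For any y ∈ ℤ_{82}, x = 17(y − 17) mod 82 satisfies ψ(x) = 29·17(y − 17) + 17 ≡ y (since 29·17 ≡ 1 mod 82). So every y has a preimage.
Hence ψ is bijective.
Since ψ is bijective, we find ψ⁻¹(24): we need 29x ≡ 24 − 17 ≡ 7 (mod 82). Using 29⁻¹ = 17: x ≡ 17·7 = 119 = 1·82 + 37, so x = 37.
Check: ψ(37) = 29·37 + 17 = 1090 = 13·82 + 24 ≡ 24 (mod 82).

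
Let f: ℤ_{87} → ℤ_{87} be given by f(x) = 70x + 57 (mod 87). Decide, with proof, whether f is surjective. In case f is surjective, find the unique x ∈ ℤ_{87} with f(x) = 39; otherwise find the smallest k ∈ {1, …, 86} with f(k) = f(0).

42

Recall: surjectivity means every element of the codomain has a preimage under f.
Since gcd(70, 87) = 1, 70 is invertible modulo 87. Euclid's algorithm: 87 = 1·70 + 17, 70 = 4·17 + 2, 17 = 8·2 + 1; back-substituting gives 1 = 46·70 − 37·87, so 70⁻¹ ≡ 46 (mod 87).
For any y ∈ ℤ_{87}, x = 46(y − 57) mod 87 satisfies f(x) = 70·46(y − 57) + 57 ≡ y (since 70·46 ≡ 1 mod 87). So every y has a preimage.
Therefore f is surjective.
Since f is surjective, we find f⁻¹(39): we need 70x ≡ 39 − 57 ≡ 69 (mod 87). Using 70⁻¹ = 46: x ≡ 46·69 = 3174 = 36·87 + 42, so x = 42.
Check: f(42) = 70·42 + 57 = 2997 = 34·87 + 39 ≡ 39 (mod 87).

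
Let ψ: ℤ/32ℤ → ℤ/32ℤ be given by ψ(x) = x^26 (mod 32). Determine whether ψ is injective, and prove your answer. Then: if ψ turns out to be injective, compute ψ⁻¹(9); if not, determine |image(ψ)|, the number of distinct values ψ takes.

ψ(0) = 0^26 = 0.
ψ(2): Repeated squaring mod 32: 2^1 ≡ 2, 2^2 ≡ 2² = 4, 2^4 ≡ 4² = 16, 2^8 ≡ 16² = 256 ≡ 0, 2^16 ≡ 0² = 0. Since 26 = 16 + 8 + 2, 2^26 ≡ 0·0·4: 0·0 = 0, then 0·4 = 0. So 2^26 ≡ 0 (mod 32).
So ψ(0) = ψ(2) = 0 while 0 ≠ 2, so ψ is not injective.
Since ψ is not injective, we determine |image(ψ)|. Computing x^26 mod 32 for each x (by repeated squaring, reducing mod 32 at every step), the values ψ(0), ψ(1), …, ψ(31) are: 0, 1, 0, 9, 0, 25, 0, 17, 0, 17, 0, 25, 0, 9, 0, 1, 0, 1, 0, 9, 0, 25, 0, 17, 0, 17, 0, 25, 0, 9, 0, 1.
The distinct values are {0, 1, 9, 17, 25}; there are 5 of them.

5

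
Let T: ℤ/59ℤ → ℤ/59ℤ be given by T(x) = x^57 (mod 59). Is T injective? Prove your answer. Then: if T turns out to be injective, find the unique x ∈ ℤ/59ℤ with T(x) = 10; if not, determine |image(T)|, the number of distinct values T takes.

6

Since 59 is prime, the nonzero elements of ℤ/59ℤ form a cyclic group of order 58.
As gcd(57, 58) = 1, raising to the 57th power is a bijection on this group: if s^57 ≡ t^57 then (st^{−1})^57 = 1, and the only element of order dividing gcd(57, 58) = 1 is 1, so s = t.
With T(0) = 0 this makes T injective on all of ℤ/59ℤ, hence bijective (finite equal-size domain and codomain). In particular T is injective.
Since T is injective, we find the preimage of 10. The inverse of x ↦ x^57 on (ℤ/59ℤ)^× is x ↦ x^57, because 57·57 = 3249 = 56·58 + 1 ≡ 1 (mod 58) and x^{58} = 1 for x ≠ 0 (Fermat). So T⁻¹(10) = 10^57 mod 59.
Repeated squaring mod 59: 10^1 ≡ 10, 10^2 ≡ 10² = 100 ≡ 41, 10^4 ≡ 41² = 1681 ≡ 29, 10^8 ≡ 29² = 841 ≡ 15, 10^16 ≡ 15² = 225 ≡ 48, 10^32 ≡ 48² = 2304 ≡ 3. Since 57 = 32 + 16 + 8 + 1, 10^57 ≡ 3·48·15·10: 3·48 = 144 ≡ 26, then 26·15 = 390 ≡ 36, then 36·10 = 360 ≡ 6. So 10^57 ≡ 6 (mod 59).
Hence T⁻¹(10) = 6.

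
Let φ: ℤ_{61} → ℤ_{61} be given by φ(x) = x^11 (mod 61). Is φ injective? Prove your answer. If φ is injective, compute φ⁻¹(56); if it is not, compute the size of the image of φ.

57

Since 61 is prime, the nonzero elements of ℤ_{61} form a cyclic group of order 60.
As gcd(11, 60) = 1, raising to the 11th power is a bijection on this group: if a^11 ≡ b^11 then (ab^{−1})^11 = 1, and the only element of order dividing gcd(11, 60) = 1 is 1, so a = b.
With φ(0) = 0 this makes φ injective on all of ℤ_{61}, hence bijective (finite equal-size domain and codomain). In particular φ is injective.
Since φ is injective, we find the preimage of 56. The inverse of x ↦ x^11 on (ℤ_{61})^× is x ↦ x^11, because 11·11 = 121 = 2·60 + 1 ≡ 1 (mod 60) and x^{60} = 1 for x ≠ 0 (Fermat). So φ⁻¹(56) = 56^11 mod 61.
Repeated squaring mod 61: 56^1 ≡ 56, 56^2 ≡ 56² = 3136 ≡ 25, 56^4 ≡ 25² = 625 ≡ 15, 56^8 ≡ 15² = 225 ≡ 42. Since 11 = 8 + 2 + 1, 56^11 ≡ 42·25·56: 42·25 = 1050 ≡ 13, then 13·56 = 728 ≡ 57. So 56^11 ≡ 57 (mod 61).
Hence φ⁻¹(56) = 57.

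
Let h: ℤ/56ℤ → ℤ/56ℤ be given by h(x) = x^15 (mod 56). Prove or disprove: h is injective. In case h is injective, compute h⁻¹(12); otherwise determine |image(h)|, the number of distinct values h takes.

h(2): Repeated squaring mod 56: 2^1 ≡ 2, 2^2 ≡ 2² = 4, 2^4 ≡ 4² = 16, 2^8 ≡ 16² = 256 ≡ 32. Since 15 = 8 + 4 + 2 + 1, 2^15 ≡ 32·16·4·2: 32·16 = 512 ≡ 8, then 8·4 = 32, then 32·2 = 64 ≡ 8. So 2^15 ≡ 8 (mod 56).
h(4): Repeated squaring mod 56: 4^1 ≡ 4, 4^2 ≡ 4² = 16, 4^4 ≡ 16² = 256 ≡ 32, 4^8 ≡ 32² = 1024 ≡ 16. Since 15 = 8 + 4 + 2 + 1, 4^15 ≡ 16·32·16·4: 16·32 = 512 ≡ 8, then 8·16 = 128 ≡ 16, then 16·4 = 64 ≡ 8. So 4^15 ≡ 8 (mod 56).
So h(2) = h(4) = 8 while 2 ≠ 4, hence h is not injective.
Since h is not injective, we determine |image(h)|. Computing x^15 mod 56 for each x (by repeated squaring, reducing mod 56 at every step), the values h(0), h(1), …, h(55) are: 0, 1, 8, 27, 8, 13, 48, 7, 8, 1, 48, 43, 48, 13, 0, 15, 8, 41, 8, 27, 48, 21, 8, 15, 48, 1, 48, 27, 0, 29, 8, 55, 8, 41, 48, 35, 8, 29, 48, 15, 48, 41, 0, 43, 8, 13, 8, 55, 48, 49, 8, 43, 48, 29, 48, 55.
The distinct values are {0, 1, 7, 8, 13, 15, 21, 27, 29, 35, 41, 43, 48, 49, 55}; there are 15 of them.

15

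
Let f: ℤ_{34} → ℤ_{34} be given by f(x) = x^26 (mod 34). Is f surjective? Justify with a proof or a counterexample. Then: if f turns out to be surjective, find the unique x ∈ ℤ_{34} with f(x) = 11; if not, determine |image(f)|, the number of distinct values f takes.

f(16): Repeated squaring mod 34: 16^1 ≡ 16, 16^2 ≡ 16² = 256 ≡ 18, 16^4 ≡ 18² = 324 ≡ 18, 16^8 ≡ 18² = 324 ≡ 18, 16^16 ≡ 18² = 324 ≡ 18. Since 26 = 16 + 8 + 2, 16^26 ≡ 18·18·18: 18·18 = 324 ≡ 18, then 18·18 = 324 ≡ 18. So 16^26 ≡ 18 (mod 34).
f(18): Repeated squaring mod 34: 18^1 ≡ 18, 18^2 ≡ 18² = 324 ≡ 18, 18^4 ≡ 18² = 324 ≡ 18, 18^8 ≡ 18² = 324 ≡ 18, 18^16 ≡ 18² = 324 ≡ 18. Since 26 = 16 + 8 + 2, 18^26 ≡ 18·18·18: 18·18 = 324 ≡ 18, then 18·18 = 324 ≡ 18. So 18^26 ≡ 18 (mod 34).
So f(16) = f(18) = 18 while 16 ≠ 18, thus f is not injective.
A non-injective map from the 34-element set ℤ_{34} to itself takes at most 33 distinct values, so it cannot be surjective. Hence f is not surjective.
Since f is not surjective, we determine |image(f)|. Computing x^26 mod 34 for each x (by repeated squaring, reducing mod 34 at every step), the values f(0), f(1), …, f(33) are: 0, 1, 4, 25, 16, 9, 32, 19, 30, 13, 2, 15, 26, 33, 8, 21, 18, 17, 18, 21, 8, 33, 26, 15, 2, 13, 30, 19, 32, 9, 16, 25, 4, 1.
The distinct values are {0, 1, 2, 4, 8, 9, 13, 15, 16, 17, 18, 19, 21, 25, 26, 30, 32, 33}; there are 18 of them.

18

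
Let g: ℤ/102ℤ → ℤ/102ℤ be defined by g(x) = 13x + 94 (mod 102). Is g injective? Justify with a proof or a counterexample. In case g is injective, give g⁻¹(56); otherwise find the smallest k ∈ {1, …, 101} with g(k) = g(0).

52

If g(a) = g(b), then 13a ≡ 13b (mod 102). Because gcd(13, 102) = 1, we may cancel 13 to get a ≡ b (mod 102).
So g is injective.
We now compute 13⁻¹ mod 102 explicitly. Euclid's algorithm: 102 = 7·13 + 11, 13 = 1·11 + 2, 11 = 5·2 + 1; back-substituting gives 1 = 55·13 − 7·102, so 13⁻¹ ≡ 55 (mod 102).
Since g is injective, we compute g⁻¹(56): solve 13x + 94 ≡ 56 (mod 102), i.e. 13x ≡ 64 (mod 102).
Multiplying by 13⁻¹ = 55 gives x ≡ 55·64 = 3520 = 34·102 + 52 ≡ 52 (mod 102).
Check: g(52) = 13·52 + 94 = 770 = 7·102 + 56 ≡ 56 (mod 102).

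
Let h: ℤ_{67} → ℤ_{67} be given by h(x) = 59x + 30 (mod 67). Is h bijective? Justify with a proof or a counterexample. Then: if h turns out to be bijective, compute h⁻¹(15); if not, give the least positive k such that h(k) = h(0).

Suppose h(u) = h(v) in ℤ_{67}. Then 59u + 30 ≡ 59v + 30 (mod 67), hence 59(u − v) ≡ 0 (mod 67).
Since gcd(59, 67) = 1, 59 is invertible modulo 67, hence u − v ≡ 0 (mod 67), i.e. u = v.
We now compute 59⁻¹ mod 67 explicitly. Euclid's algorithm: 67 = 1·59 + 8, 59 = 7·8 + 3, 8 = 2·3 + 2, 3 = 1·2 + 1; back-substituting gives 1 = 25·59 − 22·67, so 59⁻¹ ≡ 25 (mod 67).
For any y ∈ ℤ_{67}, x = 25(y − 30) mod 67 satisfies h(x) = 59·25(y − 30) + 30 ≡ y (since 59·25 ≡ 1 mod 67). So every y has a preimage.
So h is bijective.
Since h is bijective, we compute h⁻¹(15): solve 59x + 30 ≡ 15 (mod 67), i.e. 59x ≡ 52 (mod 67).
Multiplying by 59⁻¹ = 25 gives x ≡ 25·52 = 1300 = 19·67 + 27 ≡ 27 (mod 67).
Check: h(27) = 59·27 + 30 = 1623 = 24·67 + 15 ≡ 15 (mod 67).

27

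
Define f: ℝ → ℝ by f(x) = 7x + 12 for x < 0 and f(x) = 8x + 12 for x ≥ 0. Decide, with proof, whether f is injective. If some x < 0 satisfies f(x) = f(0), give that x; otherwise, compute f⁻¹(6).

-6/7

Both pieces are strictly increasing (slopes 7 and 8), so each is injective on its own interval.
The left piece maps (−∞, 0) onto (−∞, 12); the right piece maps [0, ∞) onto [12, ∞).
These images are disjoint, so no value is attained by both pieces. Hence f is injective.
Because the two images are disjoint, no x < 0 has f(x) = f(0), so we compute f⁻¹(6): 6 lies in (−∞, 12), so solve 7x + 12 = 6: x = (6 − 12)/7 = −6/7.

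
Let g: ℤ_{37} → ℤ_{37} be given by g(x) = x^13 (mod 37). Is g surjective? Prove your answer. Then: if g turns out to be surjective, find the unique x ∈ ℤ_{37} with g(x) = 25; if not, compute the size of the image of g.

28

Since 37 is prime, the nonzero elements of ℤ_{37} form a cyclic group of order 36.
As gcd(13, 36) = 1, raising to the 13th power is a bijection on this group: if x_1^13 ≡ x_2^13 then (x_1x_2^{−1})^13 = 1, and the only element of order dividing gcd(13, 36) = 1 is 1, so x_1 = x_2.
With g(0) = 0 this makes g injective on all of ℤ_{37}, hence bijective (finite equal-size domain and codomain). In particular g is surjective.
Since g is surjective, we find the preimage of 25. The inverse of x ↦ x^13 on (ℤ_{37})^× is x ↦ x^25, because 13·25 = 325 = 9·36 + 1 ≡ 1 (mod 36) and x^{36} = 1 for x ≠ 0 (Fermat). So g⁻¹(25) = 25^25 mod 37.
Repeated squaring mod 37: 25^1 ≡ 25, 25^2 ≡ 25² = 625 ≡ 33, 25^4 ≡ 33² = 1089 ≡ 16, 25^8 ≡ 16² = 256 ≡ 34, 25^16 ≡ 34² = 1156 ≡ 9. Since 25 = 16 + 8 + 1, 25^25 ≡ 9·34·25: 9·34 = 306 ≡ 10, then 10·25 = 250 ≡ 28. So 25^25 ≡ 28 (mod 37).
Hence g⁻¹(25) = 28.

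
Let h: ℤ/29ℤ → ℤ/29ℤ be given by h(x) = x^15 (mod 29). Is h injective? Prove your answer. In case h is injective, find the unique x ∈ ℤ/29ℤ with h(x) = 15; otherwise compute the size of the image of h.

Since 29 is prime, the nonzero elements of ℤ/29ℤ form a cyclic group of order 28.
As gcd(15, 28) = 1, raising to the 15th power is a bijection on this group: if a^15 ≡ b^15 then (ab^{−1})^15 = 1, and the only element of order dividing gcd(15, 28) = 1 is 1, so a = b.
With h(0) = 0 this makes h injective on all of ℤ/29ℤ, hence bijective (finite equal-size domain and codomain). In particular h is injective.
Since h is injective, we find the preimage of 15. The inverse of x ↦ x^15 on (ℤ/29ℤ)^× is x ↦ x^15, because 15·15 = 225 = 8·28 + 1 ≡ 1 (mod 28) and x^{28} = 1 for x ≠ 0 (Fermat). So h⁻¹(15) = 15^15 mod 29.
Repeated squaring mod 29: 15^1 ≡ 15, 15^2 ≡ 15² = 225 ≡ 22, 15^4 ≡ 22² = 484 ≡ 20, 15^8 ≡ 20² = 400 ≡ 23. Since 15 = 8 + 4 + 2 + 1, 15^15 ≡ 23·20·22·15: 23·20 = 460 ≡ 25, then 25·22 = 550 ≡ 28, then 28·15 = 420 ≡ 14. So 15^15 ≡ 14 (mod 29).
Hence h⁻¹(15) = 14.

14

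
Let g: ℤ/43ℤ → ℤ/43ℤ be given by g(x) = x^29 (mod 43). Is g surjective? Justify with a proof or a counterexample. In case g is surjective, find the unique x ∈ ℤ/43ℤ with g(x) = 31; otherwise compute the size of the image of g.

Since 43 is prime, the nonzero elements of ℤ/43ℤ form a cyclic group of order 42.
As gcd(29, 42) = 1, raising to the 29th power is a bijection on this group: if a^29 ≡ b^29 then (ab^{−1})^29 = 1, and the only element of order dividing gcd(29, 42) = 1 is 1, so a = b.
With g(0) = 0 this makes g injective on all of ℤ/43ℤ, hence bijective (finite equal-size domain and codomain). In particular g is surjective.
Since g is surjective, we find the preimage of 31. The inverse of x ↦ x^29 on (ℤ/43ℤ)^× is x ↦ x^29, because 29·29 = 841 = 20·42 + 1 ≡ 1 (mod 42) and x^{42} = 1 for x ≠ 0 (Fermat). So g⁻¹(31) = 31^29 mod 43.
Repeated squaring mod 43: 31^1 ≡ 31, 31^2 ≡ 31² = 961 ≡ 15, 31^4 ≡ 15² = 225 ≡ 10, 31^8 ≡ 10² = 100 ≡ 14, 31^16 ≡ 14² = 196 ≡ 24. Since 29 = 16 + 8 + 4 + 1, 31^29 ≡ 24·14·10·31: 24·14 = 336 ≡ 35, then 35·10 = 350 ≡ 6, then 6·31 = 186 ≡ 14. So 31^29 ≡ 14 (mod 43).
Hence g⁻¹(31) = 14.

14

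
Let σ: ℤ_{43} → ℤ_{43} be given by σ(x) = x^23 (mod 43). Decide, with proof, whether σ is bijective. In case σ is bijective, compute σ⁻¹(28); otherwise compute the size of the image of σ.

Since 43 is prime, the nonzero elements of ℤ_{43} form a cyclic group of order 42.
As gcd(23, 42) = 1, raising to the 23rd power is a bijection on this group: if s^23 ≡ t^23 then (st^{−1})^23 = 1, and the only element of order dividing gcd(23, 42) = 1 is 1, so s = t.
With σ(0) = 0 this makes σ injective on all of ℤ_{43}, hence bijective (finite equal-size domain and codomain). In particular σ is bijective.
Since σ is bijective, we find the preimage of 28. The inverse of x ↦ x^23 on (ℤ_{43})^× is x ↦ x^11, because 23·11 = 253 = 6·42 + 1 ≡ 1 (mod 42) and x^{42} = 1 for x ≠ 0 (Fermat). So σ⁻¹(28) = 28^11 mod 43.
Repeated squaring mod 43: 28^1 ≡ 28, 28^2 ≡ 28² = 784 ≡ 10, 28^4 ≡ 10² = 100 ≡ 14, 28^8 ≡ 14² = 196 ≡ 24. Since 11 = 8 + 2 + 1, 28^11 ≡ 24·10·28: 24·10 = 240 ≡ 25, then 25·28 = 700 ≡ 12. So 28^11 ≡ 12 (mod 43).
Hence σ⁻¹(28) = 12.

12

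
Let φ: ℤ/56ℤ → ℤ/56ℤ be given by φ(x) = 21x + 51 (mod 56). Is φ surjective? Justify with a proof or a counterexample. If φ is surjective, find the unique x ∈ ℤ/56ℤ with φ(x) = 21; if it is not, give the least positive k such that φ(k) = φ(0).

Since gcd(21, 56) = 7, we have 21x ≡ 0 (mod 7) for all x, so φ(x) ≡ 2 (mod 7).
But 0 ≢ 2 (mod 7), so 0 ∈ ℤ/56ℤ has no preimage. Thus φ is not surjective.
Since φ is not surjective, we find the least positive k with φ(k) = φ(0): this means 21k ≡ 0 (mod 56), i.e. 56 ∣ 21k. Since gcd(21, 56) = 7, dividing through by 7 this holds exactly when 8 ∣ 3k, and as gcd(3, 8) = 1, exactly when 8 ∣ k.
The smallest positive such k is 8.

8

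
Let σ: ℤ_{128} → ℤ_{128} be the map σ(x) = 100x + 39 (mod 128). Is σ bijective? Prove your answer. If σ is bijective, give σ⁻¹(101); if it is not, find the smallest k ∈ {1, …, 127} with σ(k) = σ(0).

We have gcd(100, 128) = 4 > 1. Taking x_1 = 0 and x_2 = 32: σ(0) = 39 and σ(32) = 100·32 + 39 = 3239 ≡ 39 (mod 128).
So σ(0) = σ(32) while 0 ≠ 32, so σ is not injective, hence not bijective.
Since σ is not bijective, we find the least positive k with σ(k) = σ(0): this means 100k ≡ 0 (mod 128), i.e. 128 ∣ 100k. Since gcd(100, 128) = 4, dividing through by 4 this holds exactly when 32 ∣ 25k, and as gcd(25, 32) = 1, exactly when 32 ∣ k.
The smallest positive such k is 32.

32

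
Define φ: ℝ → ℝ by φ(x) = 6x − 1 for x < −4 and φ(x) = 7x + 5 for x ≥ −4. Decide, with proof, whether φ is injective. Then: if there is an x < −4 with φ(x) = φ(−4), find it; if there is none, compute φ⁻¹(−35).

Both pieces are strictly increasing (slopes 6 and 7), so each is injective on its own interval.
The left piece maps (−∞, −4) onto (−∞, −25); the right piece maps [−4, ∞) onto [−23, ∞).
These images are disjoint, so no value is attained by both pieces. Hence φ is injective.
Because the two images are disjoint, no x < −4 has φ(x) = φ(−4), so we compute φ⁻¹(−35): −35 lies in (−∞, −25), so solve 6x − 1 = −35: x = (−35 + 1)/6 = −17/3.

-17/3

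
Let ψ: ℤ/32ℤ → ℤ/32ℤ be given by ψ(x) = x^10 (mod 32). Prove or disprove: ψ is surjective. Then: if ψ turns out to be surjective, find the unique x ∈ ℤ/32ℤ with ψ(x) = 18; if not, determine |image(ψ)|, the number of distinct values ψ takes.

5

ψ(0) = 0^10 = 0.
ψ(2): Repeated squaring mod 32: 2^1 ≡ 2, 2^2 ≡ 2² = 4, 2^4 ≡ 4² = 16, 2^8 ≡ 16² = 256 ≡ 0. Since 10 = 8 + 2, 2^10 ≡ 0·4: 0·4 = 0. So 2^10 ≡ 0 (mod 32).
So ψ(0) = ψ(2) = 0 while 0 ≠ 2, hence ψ is not injective.
A non-injective map from the 32-element set ℤ/32ℤ to itself takes at most 31 distinct values, so it cannot be surjective. Hence ψ is not surjective.
Since ψ is not surjective, we determine |image(ψ)|. Computing x^10 mod 32 for each x (by repeated squaring, reducing mod 32 at every step), the values ψ(0), ψ(1), …, ψ(31) are: 0, 1, 0, 9, 0, 25, 0, 17, 0, 17, 0, 25, 0, 9, 0, 1, 0, 1, 0, 9, 0, 25, 0, 17, 0, 17, 0, 25, 0, 9, 0, 1.
The distinct values are {0, 1, 9, 17, 25}; there are 5 of them.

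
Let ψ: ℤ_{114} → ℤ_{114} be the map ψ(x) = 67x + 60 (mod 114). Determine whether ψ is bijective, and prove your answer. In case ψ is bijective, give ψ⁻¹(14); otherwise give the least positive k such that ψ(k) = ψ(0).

Recall: ψ is injective when ψ(u) = ψ(v) forces u = v.
Suppose ψ(u) = ψ(v) in ℤ_{114}. Then 67u + 60 ≡ 67v + 60 (mod 114), thus 67(u − v) ≡ 0 (mod 114).
Since gcd(67, 114) = 1, 67 is invertible modulo 114, so u − v ≡ 0 (mod 114), i.e. u = v.
We now compute 67⁻¹ mod 114 explicitly. Euclid's algorithm: 114 = 1·67 + 47, 67 = 1·47 + 20, 47 = 2·20 + 7, 20 = 2·7 + 6, 7 = 1·6 + 1; back-substituting gives 1 = 97·67 − 57·114, so 67⁻¹ ≡ 97 (mod 114).
For any y ∈ ℤ_{114}, x = 97(y − 60) mod 114 satisfies ψ(x) = 67·97(y − 60) + 60 ≡ y (since 67·97 ≡ 1 mod 114). So every y has a preimage.
Thus ψ is bijective.
Since ψ is bijective, we find ψ⁻¹(14): we need 67x ≡ 14 − 60 ≡ 68 (mod 114). Using 67⁻¹ = 97: x ≡ 97·68 = 6596 = 57·114 + 98, so x = 98.
Check: ψ(98) = 67·98 + 60 = 6626 = 58·114 + 14 ≡ 14 (mod 114).

98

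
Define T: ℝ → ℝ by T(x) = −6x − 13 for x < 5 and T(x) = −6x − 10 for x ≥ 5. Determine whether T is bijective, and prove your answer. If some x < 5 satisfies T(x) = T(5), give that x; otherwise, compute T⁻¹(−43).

9/2

Both pieces are strictly decreasing (slopes −6 and −6), so each is injective on its own interval.
The left piece maps (−∞, 5) onto (−43, ∞); the right piece maps [5, ∞) onto (−∞, −40].
These images overlap. In particular T(5) = −40 (right piece), and solving −6x − 13 = −40 on the left piece gives x = 9/2 < 5.
So T(9/2) = T(5) with 9/2 ≠ 5, and T is not injective, hence not bijective. This x = 9/2 is the requested value below 5.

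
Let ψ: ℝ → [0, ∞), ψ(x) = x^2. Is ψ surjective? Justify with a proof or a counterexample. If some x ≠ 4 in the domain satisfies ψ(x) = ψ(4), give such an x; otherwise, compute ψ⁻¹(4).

-4

For any y ∈ [0, ∞), x = y^{1/2} ∈ ℝ satisfies x^2 = y, so ψ is surjective.
For the follow-up, such an x exists: taking x = −4 ∈ ℝ gives ψ(−4) = 16 = ψ(4) with −4 ≠ 4.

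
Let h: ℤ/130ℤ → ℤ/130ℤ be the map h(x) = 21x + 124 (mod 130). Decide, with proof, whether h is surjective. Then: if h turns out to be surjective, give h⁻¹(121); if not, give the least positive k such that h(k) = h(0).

Since gcd(21, 130) = 1, 21 is invertible modulo 130. Euclid's algorithm: 130 = 6·21 + 4, 21 = 5·4 + 1; back-substituting gives 1 = 31·21 − 5·130, so 21⁻¹ ≡ 31 (mod 130).
For any y ∈ ℤ/130ℤ, x = 31(y − 124) mod 130 satisfies h(x) = 21·31(y − 124) + 124 ≡ y (since 21·31 ≡ 1 mod 130). So every y has a preimage.
So h is surjective.
Since h is surjective, we compute h⁻¹(121): solve 21x + 124 ≡ 121 (mod 130), i.e. 21x ≡ 127 (mod 130).
Multiplying by 21⁻¹ = 31 gives x ≡ 31·127 = 3937 = 30·130 + 37 ≡ 37 (mod 130).
Check: h(37) = 21·37 + 124 = 901 = 6·130 + 121 ≡ 121 (mod 130).

37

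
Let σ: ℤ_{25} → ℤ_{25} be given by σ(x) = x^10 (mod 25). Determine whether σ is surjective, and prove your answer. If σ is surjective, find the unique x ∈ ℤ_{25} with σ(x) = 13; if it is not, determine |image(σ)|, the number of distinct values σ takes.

3

σ(2): Repeated squaring mod 25: 2^1 ≡ 2, 2^2 ≡ 2² = 4, 2^4 ≡ 4² = 16, 2^8 ≡ 16² = 256 ≡ 6. Since 10 = 8 + 2, 2^10 ≡ 6·4: 6·4 = 24. So 2^10 ≡ 24 (mod 25).
σ(3): Repeated squaring mod 25: 3^1 ≡ 3, 3^2 ≡ 3² = 9, 3^4 ≡ 9² = 81 ≡ 6, 3^8 ≡ 6² = 36 ≡ 11. Since 10 = 8 + 2, 3^10 ≡ 11·9: 11·9 = 99 ≡ 24. So 3^10 ≡ 24 (mod 25).
So σ(2) = σ(3) = 24 while 2 ≠ 3, hence σ is not injective.
A non-injective map from the 25-element set ℤ_{25} to itself takes at most 24 distinct values, so it cannot be surjective. Thus σ is not surjective.
Since σ is not surjective, we determine |image(σ)|. Computing x^10 mod 25 for each x (by repeated squaring, reducing mod 25 at every step), the values σ(0), σ(1), …, σ(24) are: 0, 1, 24, 24, 1, 0, 1, 24, 24, 1, 0, 1, 24, 24, 1, 0, 1, 24, 24, 1, 0, 1, 24, 24, 1.
The distinct values are {0, 1, 24}; there are 3 of them.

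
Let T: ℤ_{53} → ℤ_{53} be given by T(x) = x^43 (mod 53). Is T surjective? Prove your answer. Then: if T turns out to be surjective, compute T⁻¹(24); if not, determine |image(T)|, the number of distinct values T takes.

Since 53 is prime, the nonzero elements of ℤ_{53} form a cyclic group of order 52.
As gcd(43, 52) = 1, raising to the 43rd power is a bijection on this group: if x_1^43 ≡ x_2^43 then (x_1x_2^{−1})^43 = 1, and the only element of order dividing gcd(43, 52) = 1 is 1, so x_1 = x_2.
With T(0) = 0 this makes T injective on all of ℤ_{53}, hence bijective (finite equal-size domain and codomain). In particular T is surjective.
Since T is surjective, we find the preimage of 24. The inverse of x ↦ x^43 on (ℤ_{53})^× is x ↦ x^23, because 43·23 = 989 = 19·52 + 1 ≡ 1 (mod 52) and x^{52} = 1 for x ≠ 0 (Fermat). So T⁻¹(24) = 24^23 mod 53.
Repeated squaring mod 53: 24^1 ≡ 24, 24^2 ≡ 24² = 576 ≡ 46, 24^4 ≡ 46² = 2116 ≡ 49, 24^8 ≡ 49² = 2401 ≡ 16, 24^16 ≡ 16² = 256 ≡ 44. Since 23 = 16 + 4 + 2 + 1, 24^23 ≡ 44·49·46·24: 44·49 = 2156 ≡ 36, then 36·46 = 1656 ≡ 13, then 13·24 = 312 ≡ 47. So 24^23 ≡ 47 (mod 53).
Hence T⁻¹(24) = 47.

47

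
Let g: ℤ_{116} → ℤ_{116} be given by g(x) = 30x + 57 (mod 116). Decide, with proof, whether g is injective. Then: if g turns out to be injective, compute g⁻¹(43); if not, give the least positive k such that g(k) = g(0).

We have gcd(30, 116) = 2 > 1. Taking s = 0 and t = 58: g(0) = 57 and g(58) = 30·58 + 57 = 1797 ≡ 57 (mod 116).
So g(0) = g(58) while 0 ≠ 58, thus g is not injective.
Since g is not injective, we find the least positive k with g(k) = g(0): this means 30k ≡ 0 (mod 116), i.e. 116 ∣ 30k. Since gcd(30, 116) = 2, dividing through by 2 this holds exactly when 58 ∣ 15k, and as gcd(15, 58) = 1, exactly when 58 ∣ k.
The smallest positive such k is 58.

58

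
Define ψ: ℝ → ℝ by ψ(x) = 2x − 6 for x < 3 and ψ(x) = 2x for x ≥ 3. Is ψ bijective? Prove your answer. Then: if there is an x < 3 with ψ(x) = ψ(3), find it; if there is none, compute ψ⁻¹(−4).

1

Both pieces are strictly increasing (slopes 2 and 2), so each is injective on its own interval.
The left piece maps (−∞, 3) onto (−∞, 0); the right piece maps [3, ∞) onto [6, ∞).
The images leave a gap (0 has no preimage), so ψ is not surjective, hence not bijective.
Because the two images are disjoint, no x < 3 has ψ(x) = ψ(3), so we compute ψ⁻¹(−4): −4 lies in (−∞, 0), so solve 2x − 6 = −4: x = (−4 + 6)/2 = 1.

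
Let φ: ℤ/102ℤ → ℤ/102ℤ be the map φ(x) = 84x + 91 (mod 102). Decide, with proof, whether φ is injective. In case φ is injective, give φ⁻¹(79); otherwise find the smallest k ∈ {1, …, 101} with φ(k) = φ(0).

We have gcd(84, 102) = 6 > 1. Taking x_1 = 0 and x_2 = 17: φ(0) = 91 and φ(17) = 84·17 + 91 = 1519 ≡ 91 (mod 102).
So φ(0) = φ(17) while 0 ≠ 17, therefore φ is not injective.
Since φ is not injective, we find the least positive k with φ(k) = φ(0): this means 84k ≡ 0 (mod 102), i.e. 102 ∣ 84k. Since gcd(84, 102) = 6, dividing through by 6 this holds exactly when 17 ∣ 14k, and as gcd(14, 17) = 1, exactly when 17 ∣ k.
The smallest positive such k is 17.

17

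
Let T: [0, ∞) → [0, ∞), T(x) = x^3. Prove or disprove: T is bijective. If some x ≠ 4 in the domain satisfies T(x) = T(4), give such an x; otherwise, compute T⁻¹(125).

On [0, ∞), x ↦ x^3 is strictly increasing (injective) and for any y ∈ [0, ∞) the 3rd root y^{1/3} lies in [0, ∞) (surjective). So T is bijective.
Since x ↦ x^3 is strictly increasing on [0, ∞), it is injective there, so no x ≠ 4 in the domain has T(x) = T(4). We therefore compute T⁻¹(125) = 125^{1/3} = 5 (indeed 5^3 = 125).

5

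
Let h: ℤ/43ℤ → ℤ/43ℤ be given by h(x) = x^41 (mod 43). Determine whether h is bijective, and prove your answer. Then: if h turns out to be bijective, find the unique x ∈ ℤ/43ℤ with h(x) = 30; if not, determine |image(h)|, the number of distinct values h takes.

33

Since 43 is prime, the nonzero elements of ℤ/43ℤ form a cyclic group of order 42.
As gcd(41, 42) = 1, raising to the 41st power is a bijection on this group: if s^41 ≡ t^41 then (st^{−1})^41 = 1, and the only element of order dividing gcd(41, 42) = 1 is 1, so s = t.
With h(0) = 0 this makes h injective on all of ℤ/43ℤ, hence bijective (finite equal-size domain and codomain). In particular h is bijective.
Since h is bijective, we find the preimage of 30. The inverse of x ↦ x^41 on (ℤ/43ℤ)^× is x ↦ x^41, because 41·41 = 1681 = 40·42 + 1 ≡ 1 (mod 42) and x^{42} = 1 for x ≠ 0 (Fermat). So h⁻¹(30) = 30^41 mod 43.
Repeated squaring mod 43: 30^1 ≡ 30, 30^2 ≡ 30² = 900 ≡ 40, 30^4 ≡ 40² = 1600 ≡ 9, 30^8 ≡ 9² = 81 ≡ 38, 30^16 ≡ 38² = 1444 ≡ 25, 30^32 ≡ 25² = 625 ≡ 23. Since 41 = 32 + 8 + 1, 30^41 ≡ 23·38·30: 23·38 = 874 ≡ 14, then 14·30 = 420 ≡ 33. So 30^41 ≡ 33 (mod 43).
Hence h⁻¹(30) = 33.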